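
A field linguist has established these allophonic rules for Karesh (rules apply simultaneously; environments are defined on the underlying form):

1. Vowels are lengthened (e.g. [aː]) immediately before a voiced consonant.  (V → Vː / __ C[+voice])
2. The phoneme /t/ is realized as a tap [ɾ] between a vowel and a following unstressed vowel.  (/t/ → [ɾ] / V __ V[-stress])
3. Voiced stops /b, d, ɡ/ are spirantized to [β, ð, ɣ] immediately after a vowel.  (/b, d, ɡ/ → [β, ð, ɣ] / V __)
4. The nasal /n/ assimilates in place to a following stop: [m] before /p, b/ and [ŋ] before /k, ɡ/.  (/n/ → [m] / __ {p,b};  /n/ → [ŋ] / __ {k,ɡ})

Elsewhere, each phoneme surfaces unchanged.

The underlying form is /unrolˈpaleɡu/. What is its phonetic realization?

[uːnroːlˈpaːleːɣu]

/u/ — word-initial, before a voiced consonant — surfaces as [uː] (rule 1).
/n/ (between /u/ and /r/) fails the environment for rule 4, so it stays [n].
/r/ (between /n/ and /o/) is unaffected → [r].
/o/ (between /r/ and /l/) occurs before a voiced consonant → [oː] by rule 1.
/l/ (between /o/ and /p/) is unaffected → [l].
/p/ (between /l/ and /a/): no rule targets it → [p].
/a/ (between /p/ and /l/) occurs before a voiced consonant → [aː] by rule 1.
/l/ (between /a/ and /e/) is unaffected → [l].
Rule 1 applies to /e/ (between /l/ and /ɡ/: before a voiced consonant) → [eː].
/ɡ/ — between /e/ and /u/, immediately after a vowel — surfaces as [ɣ] (rule 3).
/u/ (word-final) fails the environment for rule 1, so it stays [u].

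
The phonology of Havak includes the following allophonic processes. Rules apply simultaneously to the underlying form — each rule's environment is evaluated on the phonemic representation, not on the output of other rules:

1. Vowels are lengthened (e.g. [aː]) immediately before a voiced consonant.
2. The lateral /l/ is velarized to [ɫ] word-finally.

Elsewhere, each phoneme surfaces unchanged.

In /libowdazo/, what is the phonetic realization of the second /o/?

/o/ — word-final; rule 1 does not apply here → [o].

[o]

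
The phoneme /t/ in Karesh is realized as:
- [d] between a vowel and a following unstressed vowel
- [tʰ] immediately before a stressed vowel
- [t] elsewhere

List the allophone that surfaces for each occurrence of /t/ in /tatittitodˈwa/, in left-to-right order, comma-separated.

Occurrence 1 (position 1): no conditioning environment matches → elsewhere allophone [t].
Occurrence 2 (position 3): between a vowel and a following unstressed vowel → [d].
Occurrence 3 (position 5): no conditioning environment matches → elsewhere allophone [t].
Occurrence 4 (position 6): no conditioning environment matches → elsewhere allophone [t].
Occurrence 5 (position 8): between a vowel and a following unstressed vowel → [d].

[t], [d], [t], [t], [d]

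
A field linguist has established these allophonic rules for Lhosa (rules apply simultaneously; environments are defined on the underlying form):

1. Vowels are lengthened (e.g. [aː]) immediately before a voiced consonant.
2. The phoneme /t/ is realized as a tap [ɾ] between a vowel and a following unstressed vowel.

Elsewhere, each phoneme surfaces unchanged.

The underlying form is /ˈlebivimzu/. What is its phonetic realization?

/e/ meets the environment for rule 1 (before a voiced consonant) → [eː].
/i/ — between /b/ and /v/, before a voiced consonant — surfaces as [iː] (rule 1).
Rule 1 applies to /i/ (between /v/ and /m/: before a voiced consonant) → [iː].
/u/ (word-final) is in the target of rule 1 but the environment (before a voiced consonant) is not met → [u].

[ˈleːbiːviːmzu]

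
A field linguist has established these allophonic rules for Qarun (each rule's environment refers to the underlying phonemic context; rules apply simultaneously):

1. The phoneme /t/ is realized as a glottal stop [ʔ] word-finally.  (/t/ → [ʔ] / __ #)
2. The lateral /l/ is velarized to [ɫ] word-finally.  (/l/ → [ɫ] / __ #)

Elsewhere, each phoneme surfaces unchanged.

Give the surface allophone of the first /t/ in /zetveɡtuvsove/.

[t]

/t/ (between /e/ and /v/): rule 1 targets it, but not word-finally → unchanged [t].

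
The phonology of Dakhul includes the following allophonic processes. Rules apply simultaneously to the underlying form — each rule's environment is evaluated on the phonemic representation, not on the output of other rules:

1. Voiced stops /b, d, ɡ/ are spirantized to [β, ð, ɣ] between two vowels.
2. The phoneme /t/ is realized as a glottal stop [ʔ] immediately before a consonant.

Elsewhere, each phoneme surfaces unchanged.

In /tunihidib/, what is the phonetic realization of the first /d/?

/d/ (between /i/ and /i/) occurs between two vowels → [ð] by rule 1.

[ð]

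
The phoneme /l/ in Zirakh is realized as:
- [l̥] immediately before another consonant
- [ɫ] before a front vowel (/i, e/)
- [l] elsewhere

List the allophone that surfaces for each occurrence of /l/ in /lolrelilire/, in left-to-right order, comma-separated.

[l], [l̥], [ɫ], [ɫ]

Occurrence 1 (position 1): no conditioning environment matches → elsewhere allophone [l].
Occurrence 2 (position 3): immediately before another consonant → [l̥].
Occurrence 3 (position 6): before a front vowel (/i, e/) → [ɫ].
Occurrence 4 (position 8): before a front vowel (/i, e/) → [ɫ].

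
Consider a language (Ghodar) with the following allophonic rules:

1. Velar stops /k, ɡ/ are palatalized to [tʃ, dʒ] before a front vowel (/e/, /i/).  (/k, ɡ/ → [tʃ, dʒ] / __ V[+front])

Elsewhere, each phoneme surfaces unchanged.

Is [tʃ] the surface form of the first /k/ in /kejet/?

/k/ (word-initial): before a front vowel, so rule 1 applies → [tʃ].
The actual realization is [tʃ], which matches [tʃ].

Yes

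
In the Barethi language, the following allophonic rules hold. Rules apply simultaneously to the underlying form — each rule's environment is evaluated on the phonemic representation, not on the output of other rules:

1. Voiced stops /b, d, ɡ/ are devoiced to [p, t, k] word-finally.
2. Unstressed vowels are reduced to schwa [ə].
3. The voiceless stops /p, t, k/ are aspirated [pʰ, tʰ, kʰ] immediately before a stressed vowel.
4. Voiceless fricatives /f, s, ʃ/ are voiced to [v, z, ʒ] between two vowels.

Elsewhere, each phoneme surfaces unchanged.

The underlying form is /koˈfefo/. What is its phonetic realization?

[kəˈvevə]

/k/ (word-initial) is in the target of rule 3 but the environment (immediately before a stressed vowel) is not met → [k].
/o/ (between /k/ and /f/) occurs in an unstressed syllable → [ə] by rule 2.
/f/ (between /o/ and /e/) occurs between two vowels → [v] by rule 4.
/e/ — between /f/ and /f/; rule 2 does not apply here → [e].
/f/ (between /e/ and /o/): between two vowels, so rule 4 applies → [v].
/o/ (word-final) occurs in an unstressed syllable → [ə] by rule 2.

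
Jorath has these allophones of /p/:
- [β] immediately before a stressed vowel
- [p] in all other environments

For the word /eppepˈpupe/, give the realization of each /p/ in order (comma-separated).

Occurrence 1 (position 2): no conditioning environment matches → elsewhere allophone [p].
Occurrence 2 (position 3): no conditioning environment matches → elsewhere allophone [p].
Occurrence 3 (position 5): no conditioning environment matches → elsewhere allophone [p].
Occurrence 4 (position 6): immediately before a stressed vowel → [β].
Occurrence 5 (position 8): no conditioning environment matches → elsewhere allophone [p].

[p], [p], [p], [β], [p]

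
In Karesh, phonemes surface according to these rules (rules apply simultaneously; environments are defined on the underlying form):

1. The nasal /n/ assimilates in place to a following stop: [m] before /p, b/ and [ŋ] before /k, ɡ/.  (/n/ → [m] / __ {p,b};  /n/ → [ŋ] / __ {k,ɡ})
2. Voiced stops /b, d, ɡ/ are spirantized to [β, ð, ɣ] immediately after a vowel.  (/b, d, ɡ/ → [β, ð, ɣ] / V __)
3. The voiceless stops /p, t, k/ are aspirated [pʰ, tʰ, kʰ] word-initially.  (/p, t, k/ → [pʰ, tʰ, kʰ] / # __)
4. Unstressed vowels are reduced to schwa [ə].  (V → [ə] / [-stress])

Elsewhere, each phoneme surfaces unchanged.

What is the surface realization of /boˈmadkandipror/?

[bəˈmaðkəndəprər]

/b/ — word-initial; rule 2 does not apply here → [b].
/o/ — between /b/ and /m/, in an unstressed syllable — surfaces as [ə] (rule 4).
/a/ (between /m/ and /d/): rule 4 targets it, but not in an unstressed syllable → unchanged [a].
/d/ (between /a/ and /k/) occurs immediately after a vowel → [ð] by rule 2.
/k/ — between /d/ and /a/; rule 3 does not apply here → [k].
/a/ meets the environment for rule 4 (in an unstressed syllable) → [ə].
/n/ (between /a/ and /d/) fails the environment for rule 1, so it stays [n].
/d/ (between /n/ and /i/) fails the environment for rule 2, so it stays [d].
/i/ (between /d/ and /p/) occurs in an unstressed syllable → [ə] by rule 4.
/p/ (between /i/ and /r/) is in the target of rule 3 but the environment (word-initially) is not met → [p].
/o/ (between /r/ and /r/): in an unstressed syllable, so rule 4 applies → [ə].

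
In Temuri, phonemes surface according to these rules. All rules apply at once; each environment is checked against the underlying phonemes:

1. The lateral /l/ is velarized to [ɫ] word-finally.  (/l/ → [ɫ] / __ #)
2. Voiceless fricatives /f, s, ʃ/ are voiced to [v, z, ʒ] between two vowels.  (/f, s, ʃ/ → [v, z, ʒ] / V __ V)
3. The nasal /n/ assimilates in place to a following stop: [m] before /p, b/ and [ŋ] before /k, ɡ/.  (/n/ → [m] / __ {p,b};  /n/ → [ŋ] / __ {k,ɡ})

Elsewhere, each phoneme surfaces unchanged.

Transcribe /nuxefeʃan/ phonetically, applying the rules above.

[nuxeveʒan]

/n/ (word-initial): rule 3 targets it, but not before a labial or velar stop → unchanged [n].
/u/ (between /n/ and /x/) is unaffected → [u].
/x/ (between /u/ and /e/) is unaffected → [x].
/e/ (between /x/ and /f/): no rule targets it → [e].
/f/ meets the environment for rule 2 (between two vowels) → [v].
/e/ — not in any rule's target class → [e].
/ʃ/ — between /e/ and /a/, between two vowels — surfaces as [ʒ] (rule 2).
/a/ stays [a].
/n/ (word-final) is in the target of rule 3 but the environment (before a labial or velar stop) is not met → [n].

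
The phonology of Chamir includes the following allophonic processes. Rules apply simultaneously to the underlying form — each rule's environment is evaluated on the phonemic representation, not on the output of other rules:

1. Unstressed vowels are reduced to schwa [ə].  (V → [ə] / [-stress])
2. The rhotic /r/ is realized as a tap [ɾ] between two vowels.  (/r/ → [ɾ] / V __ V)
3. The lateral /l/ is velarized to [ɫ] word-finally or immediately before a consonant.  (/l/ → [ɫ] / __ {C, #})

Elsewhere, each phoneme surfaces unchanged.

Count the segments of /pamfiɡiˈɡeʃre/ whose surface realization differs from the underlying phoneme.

4

Segments that undergo a rule: /a/ → [ə] (rule 1); /i/ → [ə] (rule 1); /i/ → [ə] (rule 1); /e/ → [ə] (rule 1).
All other segments surface unchanged.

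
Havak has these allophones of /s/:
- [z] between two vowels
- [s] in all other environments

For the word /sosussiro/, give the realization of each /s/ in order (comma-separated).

[s], [z], [s], [s]

Occurrence 1 (position 1): no conditioning environment matches → elsewhere allophone [s].
Occurrence 2 (position 3): between two vowels → [z].
Occurrence 3 (position 5): no conditioning environment matches → elsewhere allophone [s].
Occurrence 4 (position 6): no conditioning environment matches → elsewhere allophone [s].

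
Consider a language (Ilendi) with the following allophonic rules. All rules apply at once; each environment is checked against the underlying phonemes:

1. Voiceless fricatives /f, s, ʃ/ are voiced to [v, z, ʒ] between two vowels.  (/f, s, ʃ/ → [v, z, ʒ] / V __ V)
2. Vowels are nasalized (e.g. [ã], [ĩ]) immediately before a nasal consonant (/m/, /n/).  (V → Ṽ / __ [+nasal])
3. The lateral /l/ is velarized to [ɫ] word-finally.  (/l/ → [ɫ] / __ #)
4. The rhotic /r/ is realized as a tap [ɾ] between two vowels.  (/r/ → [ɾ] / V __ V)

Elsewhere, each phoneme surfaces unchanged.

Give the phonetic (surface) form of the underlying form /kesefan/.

/k/ — not in any rule's target class → [k].
/e/ (between /k/ and /s/) is in the target of rule 2 but the environment (before a nasal consonant) is not met → [e].
/s/ (between /e/ and /e/): between two vowels, so rule 1 applies → [z].
/e/ (between /s/ and /f/) fails the environment for rule 2, so it stays [e].
/f/ — between /e/ and /a/, between two vowels — surfaces as [v] (rule 1).
Rule 2 applies to /a/ (between /f/ and /n/: before a nasal consonant) → [ã].
/n/ stays [n].

[kezevãn]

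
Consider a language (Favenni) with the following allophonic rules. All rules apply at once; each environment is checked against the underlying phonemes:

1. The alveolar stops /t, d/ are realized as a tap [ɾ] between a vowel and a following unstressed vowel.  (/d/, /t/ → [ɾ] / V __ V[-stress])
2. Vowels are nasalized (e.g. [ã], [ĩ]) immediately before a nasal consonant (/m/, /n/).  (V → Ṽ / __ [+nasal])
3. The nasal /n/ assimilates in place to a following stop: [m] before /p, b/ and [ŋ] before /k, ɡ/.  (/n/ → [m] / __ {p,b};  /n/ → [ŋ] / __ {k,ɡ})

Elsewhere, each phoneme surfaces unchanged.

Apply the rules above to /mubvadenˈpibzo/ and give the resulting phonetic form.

/u/ — between /m/ and /b/; rule 2 does not apply here → [u].
/a/ (between /v/ and /d/) fails the environment for rule 2, so it stays [a].
/d/ (between /a/ and /e/) occurs between a vowel and a following unstressed vowel → [ɾ] by rule 1.
/e/ meets the environment for rule 2 (before a nasal consonant) → [ẽ].
/n/ (between /e/ and /p/): before a labial or velar stop, so rule 3 applies → [m].
/i/ (between /p/ and /b/) is in the target of rule 2 but the environment (before a nasal consonant) is not met → [i].
/o/ — word-final; rule 2 does not apply here → [o].

[mubvaɾẽmˈpibzo]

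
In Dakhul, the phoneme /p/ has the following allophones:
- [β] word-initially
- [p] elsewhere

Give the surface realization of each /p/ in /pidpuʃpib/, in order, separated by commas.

[β], [p], [p]

Occurrence 1 (position 1): word-initially → [β].
Occurrence 2 (position 4): no conditioning environment matches → elsewhere allophone [p].
Occurrence 3 (position 7): no conditioning environment matches → elsewhere allophone [p].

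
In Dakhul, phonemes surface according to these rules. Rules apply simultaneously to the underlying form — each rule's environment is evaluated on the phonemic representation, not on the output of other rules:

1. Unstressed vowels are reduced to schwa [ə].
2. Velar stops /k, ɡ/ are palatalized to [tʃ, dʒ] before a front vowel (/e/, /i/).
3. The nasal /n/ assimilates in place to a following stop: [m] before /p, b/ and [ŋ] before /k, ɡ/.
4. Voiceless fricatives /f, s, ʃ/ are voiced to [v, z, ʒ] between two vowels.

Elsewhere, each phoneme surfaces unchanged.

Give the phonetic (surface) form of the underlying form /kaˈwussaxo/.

/k/ (word-initial) fails the environment for rule 2, so it stays [k].
/a/ — between /k/ and /w/, in an unstressed syllable — surfaces as [ə] (rule 1).
/w/ stays [w].
/u/ (between /w/ and /s/) is in the target of rule 1 but the environment (in an unstressed syllable) is not met → [u].
/s/ — between /u/ and /s/; rule 4 does not apply here → [s].
/s/ (between /s/ and /a/) is in the target of rule 4 but the environment (between two vowels) is not met → [s].
Rule 1 applies to /a/ (between /s/ and /x/: in an unstressed syllable) → [ə].
/x/ — not in any rule's target class → [x].
/o/ meets the environment for rule 1 (in an unstressed syllable) → [ə].

[kəˈwussəxə]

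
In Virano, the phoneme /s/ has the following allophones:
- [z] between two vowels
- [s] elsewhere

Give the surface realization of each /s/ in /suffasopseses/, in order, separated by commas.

[s], [z], [s], [z], [s]

Occurrence 1 (position 1): no conditioning environment matches → elsewhere allophone [s].
Occurrence 2 (position 6): between two vowels → [z].
Occurrence 3 (position 9): no conditioning environment matches → elsewhere allophone [s].
Occurrence 4 (position 11): between two vowels → [z].
Occurrence 5 (position 13): no conditioning environment matches → elsewhere allophone [s].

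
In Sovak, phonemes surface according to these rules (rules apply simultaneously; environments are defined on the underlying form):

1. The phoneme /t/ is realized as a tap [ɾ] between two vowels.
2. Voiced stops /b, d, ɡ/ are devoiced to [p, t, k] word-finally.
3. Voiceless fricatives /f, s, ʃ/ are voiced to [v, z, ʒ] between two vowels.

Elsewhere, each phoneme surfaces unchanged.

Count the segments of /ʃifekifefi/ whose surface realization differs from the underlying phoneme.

Segments that undergo a rule: /f/ → [v] (rule 3); /f/ → [v] (rule 3); /f/ → [v] (rule 3).
All other segments surface unchanged.

3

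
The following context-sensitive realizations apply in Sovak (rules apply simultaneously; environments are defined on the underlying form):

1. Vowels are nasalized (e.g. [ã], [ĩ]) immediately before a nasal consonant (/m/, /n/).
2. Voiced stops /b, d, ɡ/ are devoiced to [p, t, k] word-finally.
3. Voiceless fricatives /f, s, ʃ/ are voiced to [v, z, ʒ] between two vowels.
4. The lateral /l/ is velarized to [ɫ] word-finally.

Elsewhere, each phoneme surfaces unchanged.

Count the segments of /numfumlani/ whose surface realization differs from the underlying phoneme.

3

Segments that undergo a rule: /u/ → [ũ] (rule 1); /u/ → [ũ] (rule 1); /a/ → [ã] (rule 1).
All other segments surface unchanged.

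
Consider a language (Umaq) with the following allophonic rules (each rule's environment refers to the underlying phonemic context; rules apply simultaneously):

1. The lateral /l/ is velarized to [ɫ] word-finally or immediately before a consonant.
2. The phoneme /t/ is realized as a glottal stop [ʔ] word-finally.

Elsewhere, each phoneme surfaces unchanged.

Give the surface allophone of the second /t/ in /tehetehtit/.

[t]

/t/ — between /e/ and /e/; rule 2 does not apply here → [t].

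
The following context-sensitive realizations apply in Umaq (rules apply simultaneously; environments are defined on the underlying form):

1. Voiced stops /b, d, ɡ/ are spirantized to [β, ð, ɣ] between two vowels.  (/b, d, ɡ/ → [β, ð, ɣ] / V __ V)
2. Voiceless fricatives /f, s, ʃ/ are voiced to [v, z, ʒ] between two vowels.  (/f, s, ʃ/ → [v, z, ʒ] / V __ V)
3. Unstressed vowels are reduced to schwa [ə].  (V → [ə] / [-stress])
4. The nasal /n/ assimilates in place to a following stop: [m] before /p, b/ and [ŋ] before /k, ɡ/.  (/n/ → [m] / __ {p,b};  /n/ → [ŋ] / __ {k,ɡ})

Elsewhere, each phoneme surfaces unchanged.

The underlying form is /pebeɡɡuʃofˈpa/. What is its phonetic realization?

[pəβəɡɡəʒəfˈpa]

/p/ (word-initial) is unaffected → [p].
/e/ (between /p/ and /b/) occurs in an unstressed syllable → [ə] by rule 3.
Rule 1 applies to /b/ (between /e/ and /e/: between two vowels) → [β].
/e/ (between /b/ and /ɡ/) occurs in an unstressed syllable → [ə] by rule 3.
/ɡ/ (between /e/ and /ɡ/) is in the target of rule 1 but the environment (between two vowels) is not met → [ɡ].
/ɡ/ (between /ɡ/ and /u/): rule 1 targets it, but not between two vowels → unchanged [ɡ].
/u/ — between /ɡ/ and /ʃ/, in an unstressed syllable — surfaces as [ə] (rule 3).
/ʃ/ — between /u/ and /o/, between two vowels — surfaces as [ʒ] (rule 2).
/o/ meets the environment for rule 3 (in an unstressed syllable) → [ə].
/f/ — between /o/ and /p/; rule 2 does not apply here → [f].
/p/ — not in any rule's target class → [p].
/a/ (word-final) fails the environment for rule 3, so it stays [a].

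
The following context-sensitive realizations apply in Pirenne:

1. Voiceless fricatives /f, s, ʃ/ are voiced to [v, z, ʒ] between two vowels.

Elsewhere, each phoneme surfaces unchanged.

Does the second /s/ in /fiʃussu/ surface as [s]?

/s/ — between /s/ and /u/; rule 1 does not apply here → [s].
The actual realization is [s], which matches [s].

Yes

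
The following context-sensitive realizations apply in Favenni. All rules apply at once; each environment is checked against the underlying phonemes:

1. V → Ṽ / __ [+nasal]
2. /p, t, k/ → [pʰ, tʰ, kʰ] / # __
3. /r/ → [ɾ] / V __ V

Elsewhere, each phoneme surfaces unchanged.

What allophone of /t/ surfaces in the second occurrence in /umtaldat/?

[t]

/t/ (word-final) is in the target of rule 2 but the environment (word-initially) is not met → [t].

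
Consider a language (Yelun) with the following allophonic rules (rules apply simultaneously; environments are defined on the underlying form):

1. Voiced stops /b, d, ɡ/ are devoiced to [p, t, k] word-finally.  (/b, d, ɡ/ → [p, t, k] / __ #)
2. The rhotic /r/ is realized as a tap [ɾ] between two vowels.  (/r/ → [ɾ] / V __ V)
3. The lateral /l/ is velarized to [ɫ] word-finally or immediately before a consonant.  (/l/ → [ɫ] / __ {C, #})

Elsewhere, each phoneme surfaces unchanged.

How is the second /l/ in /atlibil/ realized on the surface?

Rule 3 applies to /l/ (word-final: word-finally or immediately before a consonant) → [ɫ].

[ɫ]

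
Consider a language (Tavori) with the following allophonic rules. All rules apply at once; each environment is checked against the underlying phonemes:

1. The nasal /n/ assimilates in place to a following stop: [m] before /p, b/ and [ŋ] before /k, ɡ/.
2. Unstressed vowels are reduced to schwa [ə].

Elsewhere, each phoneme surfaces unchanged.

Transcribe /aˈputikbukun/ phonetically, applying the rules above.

/a/ meets the environment for rule 2 (in an unstressed syllable) → [ə].
/u/ (between /p/ and /t/): rule 2 targets it, but not in an unstressed syllable → unchanged [u].
/i/ meets the environment for rule 2 (in an unstressed syllable) → [ə].
Rule 2 applies to /u/ (between /b/ and /k/: in an unstressed syllable) → [ə].
Rule 2 applies to /u/ (between /k/ and /n/: in an unstressed syllable) → [ə].
/n/ (word-final) is in the target of rule 1 but the environment (before a labial or velar stop) is not met → [n].

[əˈputəkbəkən]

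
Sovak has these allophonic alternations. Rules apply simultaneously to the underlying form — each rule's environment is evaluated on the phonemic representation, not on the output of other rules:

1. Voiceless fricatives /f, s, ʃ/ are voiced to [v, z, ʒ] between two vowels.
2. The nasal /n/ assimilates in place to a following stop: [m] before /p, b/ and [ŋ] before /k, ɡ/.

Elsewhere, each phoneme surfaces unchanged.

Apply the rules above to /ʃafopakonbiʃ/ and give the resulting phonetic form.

[ʃavopakombiʃ]

/ʃ/ — word-initial; rule 1 does not apply here → [ʃ].
/a/ (between /ʃ/ and /f/): no rule targets it → [a].
/f/ — between /a/ and /o/, between two vowels — surfaces as [v] (rule 1).
/o/ (between /f/ and /p/) is unaffected → [o].
/p/ (between /o/ and /a/): no rule targets it → [p].
/a/ — not in any rule's target class → [a].
/k/ — not in any rule's target class → [k].
/o/ stays [o].
/n/ (between /o/ and /b/): before a labial or velar stop, so rule 2 applies → [m].
/b/ (between /n/ and /i/) is unaffected → [b].
/i/ (between /b/ and /ʃ/): no rule targets it → [i].
/ʃ/ (word-final): rule 1 targets it, but not between two vowels → unchanged [ʃ].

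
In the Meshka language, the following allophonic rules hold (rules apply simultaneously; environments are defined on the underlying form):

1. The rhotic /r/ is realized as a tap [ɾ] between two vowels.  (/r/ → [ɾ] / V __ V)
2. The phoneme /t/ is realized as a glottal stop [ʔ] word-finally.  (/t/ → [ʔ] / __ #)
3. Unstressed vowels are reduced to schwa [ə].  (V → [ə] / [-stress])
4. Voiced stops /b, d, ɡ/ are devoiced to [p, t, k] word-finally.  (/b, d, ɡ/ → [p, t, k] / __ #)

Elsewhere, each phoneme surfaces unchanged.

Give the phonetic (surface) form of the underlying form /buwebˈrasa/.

/b/ — word-initial; rule 4 does not apply here → [b].
/u/ meets the environment for rule 3 (in an unstressed syllable) → [ə].
/e/ meets the environment for rule 3 (in an unstressed syllable) → [ə].
/b/ (between /e/ and /r/): rule 4 targets it, but not word-finally → unchanged [b].
/r/ — between /b/ and /a/; rule 1 does not apply here → [r].
/a/ (between /r/ and /s/) fails the environment for rule 3, so it stays [a].
/a/ — word-final, in an unstressed syllable — surfaces as [ə] (rule 3).

[bəwəbˈrasə]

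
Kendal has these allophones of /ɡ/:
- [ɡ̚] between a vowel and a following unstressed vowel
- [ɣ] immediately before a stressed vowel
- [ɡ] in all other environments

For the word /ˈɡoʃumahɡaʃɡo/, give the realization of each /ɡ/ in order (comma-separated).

Occurrence 1 (position 1): immediately before a stressed vowel → [ɣ].
Occurrence 2 (position 8): no conditioning environment matches → elsewhere allophone [ɡ].
Occurrence 3 (position 11): no conditioning environment matches → elsewhere allophone [ɡ].

[ɣ], [ɡ], [ɡ]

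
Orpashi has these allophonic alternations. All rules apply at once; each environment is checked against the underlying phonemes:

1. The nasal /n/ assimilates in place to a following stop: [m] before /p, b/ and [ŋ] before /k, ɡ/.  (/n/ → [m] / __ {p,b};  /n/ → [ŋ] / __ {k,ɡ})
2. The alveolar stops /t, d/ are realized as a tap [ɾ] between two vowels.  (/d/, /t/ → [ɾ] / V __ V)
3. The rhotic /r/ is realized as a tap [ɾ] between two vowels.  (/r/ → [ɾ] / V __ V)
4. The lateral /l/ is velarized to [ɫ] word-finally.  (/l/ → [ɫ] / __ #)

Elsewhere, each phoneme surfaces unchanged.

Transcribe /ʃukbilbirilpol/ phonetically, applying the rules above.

/ʃ/ — not in any rule's target class → [ʃ].
/u/ (between /ʃ/ and /k/): no rule targets it → [u].
/k/ (between /u/ and /b/) is unaffected → [k].
/b/ (between /k/ and /i/): no rule targets it → [b].
/i/ stays [i].
/l/ (between /i/ and /b/): rule 4 targets it, but not word-finally → unchanged [l].
/b/ stays [b].
/i/ stays [i].
/r/ (between /i/ and /i/): between two vowels, so rule 3 applies → [ɾ].
/i/ (between /r/ and /l/): no rule targets it → [i].
/l/ — between /i/ and /p/; rule 4 does not apply here → [l].
/p/ — not in any rule's target class → [p].
/o/ (between /p/ and /l/): no rule targets it → [o].
/l/ meets the environment for rule 4 (word-finally) → [ɫ].

[ʃukbilbiɾilpoɫ]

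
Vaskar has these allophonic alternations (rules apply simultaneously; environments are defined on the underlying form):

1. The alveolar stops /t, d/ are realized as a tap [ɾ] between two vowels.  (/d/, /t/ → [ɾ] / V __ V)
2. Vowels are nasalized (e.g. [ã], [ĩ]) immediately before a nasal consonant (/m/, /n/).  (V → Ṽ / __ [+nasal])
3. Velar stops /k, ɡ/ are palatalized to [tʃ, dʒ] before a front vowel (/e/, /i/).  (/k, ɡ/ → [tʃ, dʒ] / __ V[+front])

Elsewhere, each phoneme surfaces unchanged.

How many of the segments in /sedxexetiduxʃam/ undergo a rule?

3

Segments that undergo a rule: /t/ → [ɾ] (rule 1); /d/ → [ɾ] (rule 1); /a/ → [ã] (rule 2).
All other segments surface unchanged.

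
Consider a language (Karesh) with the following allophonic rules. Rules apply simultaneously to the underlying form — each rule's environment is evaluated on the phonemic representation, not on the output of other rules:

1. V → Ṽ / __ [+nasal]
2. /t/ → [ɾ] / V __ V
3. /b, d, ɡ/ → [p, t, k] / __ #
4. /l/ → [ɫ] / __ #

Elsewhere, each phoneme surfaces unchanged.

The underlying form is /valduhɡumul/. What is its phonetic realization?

[valduhɡũmuɫ]

/a/ (between /v/ and /l/) is in the target of rule 1 but the environment (before a nasal consonant) is not met → [a].
/l/ (between /a/ and /d/) is in the target of rule 4 but the environment (word-finally) is not met → [l].
/d/ — between /l/ and /u/; rule 3 does not apply here → [d].
/u/ (between /d/ and /h/): rule 1 targets it, but not before a nasal consonant → unchanged [u].
/ɡ/ (between /h/ and /u/) is in the target of rule 3 but the environment (word-finally) is not met → [ɡ].
/u/ meets the environment for rule 1 (before a nasal consonant) → [ũ].
/u/ (between /m/ and /l/) is in the target of rule 1 but the environment (before a nasal consonant) is not met → [u].
/l/ (word-final) occurs word-finally → [ɫ] by rule 4.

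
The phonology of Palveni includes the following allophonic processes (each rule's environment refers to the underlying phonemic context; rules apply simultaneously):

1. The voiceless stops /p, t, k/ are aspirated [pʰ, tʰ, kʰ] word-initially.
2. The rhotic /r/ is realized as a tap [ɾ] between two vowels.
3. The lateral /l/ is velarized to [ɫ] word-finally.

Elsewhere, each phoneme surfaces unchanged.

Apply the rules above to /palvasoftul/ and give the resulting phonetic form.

[pʰalvasoftuɫ]

/p/ meets the environment for rule 1 (word-initially) → [pʰ].
/a/ stays [a].
/l/ — between /a/ and /v/; rule 3 does not apply here → [l].
/v/ (between /l/ and /a/): no rule targets it → [v].
/a/ (between /v/ and /s/): no rule targets it → [a].
/s/ stays [s].
/o/ stays [o].
/f/ stays [f].
/t/ (between /f/ and /u/) fails the environment for rule 1, so it stays [t].
/u/ (between /t/ and /l/): no rule targets it → [u].
/l/ (word-final) occurs word-finally → [ɫ] by rule 3.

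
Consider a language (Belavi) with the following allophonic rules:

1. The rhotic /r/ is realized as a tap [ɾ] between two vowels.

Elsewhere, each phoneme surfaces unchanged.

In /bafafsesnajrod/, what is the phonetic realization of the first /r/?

[r]

/r/ — between /j/ and /o/; rule 1 does not apply here → [r].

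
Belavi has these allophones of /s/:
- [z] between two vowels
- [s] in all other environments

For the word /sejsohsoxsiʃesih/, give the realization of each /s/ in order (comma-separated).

Occurrence 1 (position 1): no conditioning environment matches → elsewhere allophone [s].
Occurrence 2 (position 4): no conditioning environment matches → elsewhere allophone [s].
Occurrence 3 (position 7): no conditioning environment matches → elsewhere allophone [s].
Occurrence 4 (position 10): no conditioning environment matches → elsewhere allophone [s].
Occurrence 5 (position 14): between two vowels → [z].

[s], [s], [s], [s], [z]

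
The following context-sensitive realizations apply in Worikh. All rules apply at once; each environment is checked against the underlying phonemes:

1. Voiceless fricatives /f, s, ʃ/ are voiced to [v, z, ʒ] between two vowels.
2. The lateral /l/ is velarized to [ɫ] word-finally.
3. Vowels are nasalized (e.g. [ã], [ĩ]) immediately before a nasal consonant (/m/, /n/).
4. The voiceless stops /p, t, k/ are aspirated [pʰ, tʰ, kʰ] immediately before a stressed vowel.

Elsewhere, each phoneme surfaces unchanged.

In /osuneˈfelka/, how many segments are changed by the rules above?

Segments that undergo a rule: /s/ → [z] (rule 1); /u/ → [ũ] (rule 3); /f/ → [v] (rule 1).
All other segments surface unchanged.

3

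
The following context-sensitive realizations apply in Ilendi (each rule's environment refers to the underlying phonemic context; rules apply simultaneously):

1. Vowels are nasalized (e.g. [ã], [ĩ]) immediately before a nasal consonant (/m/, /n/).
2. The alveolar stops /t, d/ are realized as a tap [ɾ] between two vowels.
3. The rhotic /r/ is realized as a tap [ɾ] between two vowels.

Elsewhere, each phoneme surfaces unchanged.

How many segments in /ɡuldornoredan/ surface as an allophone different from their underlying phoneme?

Segments that undergo a rule: /r/ → [ɾ] (rule 3); /d/ → [ɾ] (rule 2); /a/ → [ã] (rule 1).
All other segments surface unchanged.

3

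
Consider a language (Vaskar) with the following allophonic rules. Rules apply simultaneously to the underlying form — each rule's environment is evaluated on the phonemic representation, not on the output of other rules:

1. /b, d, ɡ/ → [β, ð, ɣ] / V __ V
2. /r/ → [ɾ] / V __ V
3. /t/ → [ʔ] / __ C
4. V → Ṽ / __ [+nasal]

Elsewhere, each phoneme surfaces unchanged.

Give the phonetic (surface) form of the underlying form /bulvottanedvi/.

/b/ — word-initial; rule 1 does not apply here → [b].
/u/ (between /b/ and /l/) is in the target of rule 4 but the environment (before a nasal consonant) is not met → [u].
/l/ — not in any rule's target class → [l].
/v/ (between /l/ and /o/) is unaffected → [v].
/o/ (between /v/ and /t/) is in the target of rule 4 but the environment (before a nasal consonant) is not met → [o].
Rule 3 applies to /t/ (between /o/ and /t/: immediately before a consonant) → [ʔ].
/t/ (between /t/ and /a/) is in the target of rule 3 but the environment (immediately before a consonant) is not met → [t].
/a/ (between /t/ and /n/): before a nasal consonant, so rule 4 applies → [ã].
/n/ — not in any rule's target class → [n].
/e/ — between /n/ and /d/; rule 4 does not apply here → [e].
/d/ (between /e/ and /v/) is in the target of rule 1 but the environment (between two vowels) is not met → [d].
/v/ (between /d/ and /i/): no rule targets it → [v].
/i/ (word-final) fails the environment for rule 4, so it stays [i].

[bulvoʔtãnedvi]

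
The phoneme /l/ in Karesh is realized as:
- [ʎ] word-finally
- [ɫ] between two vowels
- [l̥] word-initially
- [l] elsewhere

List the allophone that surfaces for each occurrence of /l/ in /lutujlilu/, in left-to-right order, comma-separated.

[l̥], [l], [ɫ]

Occurrence 1 (position 1): word-initially → [l̥].
Occurrence 2 (position 6): no conditioning environment matches → elsewhere allophone [l].
Occurrence 3 (position 8): between two vowels → [ɫ].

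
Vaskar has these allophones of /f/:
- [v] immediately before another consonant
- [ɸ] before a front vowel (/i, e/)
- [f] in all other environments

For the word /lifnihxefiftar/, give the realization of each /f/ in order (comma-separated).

[v], [ɸ], [v]

Occurrence 1 (position 3): immediately before another consonant → [v].
Occurrence 2 (position 9): before a front vowel (/i, e/) → [ɸ].
Occurrence 3 (position 11): immediately before another consonant → [v].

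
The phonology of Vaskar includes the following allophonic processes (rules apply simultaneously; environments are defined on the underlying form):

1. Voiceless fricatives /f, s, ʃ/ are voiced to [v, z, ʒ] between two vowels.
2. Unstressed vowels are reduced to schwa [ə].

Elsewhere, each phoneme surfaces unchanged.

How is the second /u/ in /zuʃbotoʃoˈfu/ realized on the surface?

/u/ — word-final; rule 2 does not apply here → [u].

[u]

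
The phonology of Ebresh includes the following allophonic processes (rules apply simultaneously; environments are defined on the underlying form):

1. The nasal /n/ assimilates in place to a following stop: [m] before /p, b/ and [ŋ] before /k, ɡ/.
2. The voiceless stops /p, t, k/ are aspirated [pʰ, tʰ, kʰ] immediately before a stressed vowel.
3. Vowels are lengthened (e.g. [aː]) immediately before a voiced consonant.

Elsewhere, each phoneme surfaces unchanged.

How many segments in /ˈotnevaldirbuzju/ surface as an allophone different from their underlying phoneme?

4

Segments that undergo a rule: /e/ → [eː] (rule 3); /a/ → [aː] (rule 3); /i/ → [iː] (rule 3); /u/ → [uː] (rule 3).
All other segments surface unchanged.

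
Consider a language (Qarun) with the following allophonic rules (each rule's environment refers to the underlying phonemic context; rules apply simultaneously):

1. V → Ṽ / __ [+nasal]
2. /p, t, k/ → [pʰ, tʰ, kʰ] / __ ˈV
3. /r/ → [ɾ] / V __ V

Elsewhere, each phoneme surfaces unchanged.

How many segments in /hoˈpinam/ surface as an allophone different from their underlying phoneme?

Segments that undergo a rule: /p/ → [pʰ] (rule 2); /i/ → [ĩ] (rule 1); /a/ → [ã] (rule 1).
All other segments surface unchanged.

3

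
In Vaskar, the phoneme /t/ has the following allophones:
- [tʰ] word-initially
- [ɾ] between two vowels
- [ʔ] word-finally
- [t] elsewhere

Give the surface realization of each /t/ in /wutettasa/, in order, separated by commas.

Occurrence 1 (position 3): between two vowels → [ɾ].
Occurrence 2 (position 5): no conditioning environment matches → elsewhere allophone [t].
Occurrence 3 (position 6): no conditioning environment matches → elsewhere allophone [t].

[ɾ], [t], [t]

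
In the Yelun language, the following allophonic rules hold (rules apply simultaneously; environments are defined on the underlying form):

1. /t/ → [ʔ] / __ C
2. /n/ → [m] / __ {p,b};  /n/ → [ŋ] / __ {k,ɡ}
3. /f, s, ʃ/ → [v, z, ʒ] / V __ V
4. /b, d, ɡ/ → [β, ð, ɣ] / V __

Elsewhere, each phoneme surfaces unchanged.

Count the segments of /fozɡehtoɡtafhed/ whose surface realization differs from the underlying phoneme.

2

Segments that undergo a rule: /ɡ/ → [ɣ] (rule 4); /d/ → [ð] (rule 4).
All other segments surface unchanged.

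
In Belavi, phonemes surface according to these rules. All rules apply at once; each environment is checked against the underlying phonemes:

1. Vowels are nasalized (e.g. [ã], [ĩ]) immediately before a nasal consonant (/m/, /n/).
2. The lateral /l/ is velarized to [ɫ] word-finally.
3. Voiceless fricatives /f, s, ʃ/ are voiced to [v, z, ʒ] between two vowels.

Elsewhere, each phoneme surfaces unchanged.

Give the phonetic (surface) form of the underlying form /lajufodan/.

/l/ (word-initial): rule 2 targets it, but not word-finally → unchanged [l].
/a/ — between /l/ and /j/; rule 1 does not apply here → [a].
/u/ (between /j/ and /f/) fails the environment for rule 1, so it stays [u].
/f/ — between /u/ and /o/, between two vowels — surfaces as [v] (rule 3).
/o/ (between /f/ and /d/) is in the target of rule 1 but the environment (before a nasal consonant) is not met → [o].
/a/ — between /d/ and /n/, before a nasal consonant — surfaces as [ã] (rule 1).

[lajuvodãn]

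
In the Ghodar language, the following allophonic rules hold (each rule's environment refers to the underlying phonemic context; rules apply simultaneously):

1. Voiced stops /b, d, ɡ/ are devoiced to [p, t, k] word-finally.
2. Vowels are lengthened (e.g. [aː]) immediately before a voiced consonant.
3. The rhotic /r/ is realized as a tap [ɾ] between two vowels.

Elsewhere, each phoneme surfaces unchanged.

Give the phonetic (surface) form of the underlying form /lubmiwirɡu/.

/l/ — not in any rule's target class → [l].
/u/ meets the environment for rule 2 (before a voiced consonant) → [uː].
/b/ (between /u/ and /m/): rule 1 targets it, but not word-finally → unchanged [b].
/m/ (between /b/ and /i/): no rule targets it → [m].
/i/ meets the environment for rule 2 (before a voiced consonant) → [iː].
/w/ — not in any rule's target class → [w].
Rule 2 applies to /i/ (between /w/ and /r/: before a voiced consonant) → [iː].
/r/ — between /i/ and /ɡ/; rule 3 does not apply here → [r].
/ɡ/ — between /r/ and /u/; rule 1 does not apply here → [ɡ].
/u/ (word-final) fails the environment for rule 2, so it stays [u].

[luːbmiːwiːrɡu]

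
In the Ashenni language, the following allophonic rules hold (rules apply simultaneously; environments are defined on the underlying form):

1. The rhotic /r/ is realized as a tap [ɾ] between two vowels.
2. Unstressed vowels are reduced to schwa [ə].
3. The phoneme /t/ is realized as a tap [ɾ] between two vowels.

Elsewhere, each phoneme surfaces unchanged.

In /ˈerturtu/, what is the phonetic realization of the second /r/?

/r/ (between /u/ and /t/): rule 1 targets it, but not between two vowels → unchanged [r].

[r]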